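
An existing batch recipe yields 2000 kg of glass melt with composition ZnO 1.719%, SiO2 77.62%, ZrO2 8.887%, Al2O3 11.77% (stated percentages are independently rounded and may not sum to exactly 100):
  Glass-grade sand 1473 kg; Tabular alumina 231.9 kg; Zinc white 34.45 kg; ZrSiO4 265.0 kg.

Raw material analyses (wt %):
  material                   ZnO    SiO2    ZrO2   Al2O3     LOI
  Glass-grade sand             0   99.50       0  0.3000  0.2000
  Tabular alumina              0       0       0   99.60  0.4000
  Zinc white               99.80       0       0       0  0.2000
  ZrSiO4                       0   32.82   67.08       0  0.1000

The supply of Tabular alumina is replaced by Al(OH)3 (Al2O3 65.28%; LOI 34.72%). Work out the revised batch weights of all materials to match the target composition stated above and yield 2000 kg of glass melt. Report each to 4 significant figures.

The working math holds full float precision at each step. Mid-chain values are printed with 4-significant-digit rounding in the printout; every reported value includes exactly one rounding. The derived quantities are re-derived at full precision (the yield, glass mass, four oxide percentages, LOI, the totals) from the weighed amounts per 2000 kg of glass as given in problem or answer.
Oxide mass targets, per 2000 kg glass melt:
  ZnO: 1.719% × 2000 = 34.38 kg
  SiO2: 77.62% × 2000 = 1552 kg
  ZrO2: 8.887% × 2000 = 177.7 kg
  Al2O3: 11.77% × 2000 = 235.4 kg
Per-oxide balance check using the reported weights, per the basis as stated (target by target, the sums agree within answer rounding):
  ZnO: 34.45·0.9980 = 34.38 kg (target 34.38 kg)
  SiO2: 1473·0.9950 + 265.0·0.3282 = 1553 kg (target 1552 kg)
  ZrO2: 265.0·0.6708 = 177.8 kg (target 177.7 kg)
  Al2O3: 1473·0.003000 + 353.8·0.6528 = 235.4 kg (target 235.4 kg)
Auditing the glass mass value: the batch minus its LOI: 2000 kg (targets for the oxides total 2000 kg; against the stated basis, 2000 kg — gaps are rounding artifacts).
Batch total: Σ batch = 2126 kg; loss to ignition Σ batch·LOI = 126.1 kg; as yield: glass ÷ batch → 94.07%.

Revised batch per 2000 kg glass melt:
  Glass-grade sand: 1473 kg
  Al(OH)3: 353.8 kg
  Zinc white: 34.45 kg
  ZrSiO4: 265.0 kg
Total batch = 2126 kg; LOI loss = 126.1 kg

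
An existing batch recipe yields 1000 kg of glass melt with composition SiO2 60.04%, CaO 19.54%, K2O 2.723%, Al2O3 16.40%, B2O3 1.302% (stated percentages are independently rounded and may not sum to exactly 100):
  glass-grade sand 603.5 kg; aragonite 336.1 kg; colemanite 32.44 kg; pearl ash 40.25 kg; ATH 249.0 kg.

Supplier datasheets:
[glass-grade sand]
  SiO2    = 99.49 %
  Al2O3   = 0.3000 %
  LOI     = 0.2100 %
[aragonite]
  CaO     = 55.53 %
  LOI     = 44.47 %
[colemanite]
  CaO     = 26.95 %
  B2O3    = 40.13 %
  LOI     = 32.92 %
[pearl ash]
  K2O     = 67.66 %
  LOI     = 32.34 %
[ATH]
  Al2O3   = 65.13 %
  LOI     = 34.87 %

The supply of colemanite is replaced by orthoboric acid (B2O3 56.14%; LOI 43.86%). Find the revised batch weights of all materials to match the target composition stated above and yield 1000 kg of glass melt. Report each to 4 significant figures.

Mid-chain values are displayed with 4-significant-digit rounding in the printout; all arithmetic runs at exact precision from start to finish. Every reported figure is rounded a single time — all derived quantities are computed starting from the weights at 1000 kg of glass in full precision (the five compositions, the totals, yield, net glass mass, ignition loss), as they appear in the problem or the answer.
Per-oxide target masses for 1000 kg glass melt:
  SiO2: 60.04% × 1000 = 600.4 kg
  CaO: 19.54% × 1000 = 195.4 kg
  K2O: 2.723% × 1000 = 27.23 kg
  Al2O3: 16.40% × 1000 = 164.0 kg
  B2O3: 1.302% × 1000 = 13.02 kg
Sums-versus-targets review applying the batch weights above, on the stated basis (sums match the target masses within answer rounding):
  SiO2: 603.5·0.9949 = 600.4 kg (target 600.4 kg)
  CaO: 351.9·0.5553 = 195.4 kg (target 195.4 kg)
  K2O: 40.25·0.6766 = 27.23 kg (target 27.23 kg)
  Al2O3: 603.5·0.003000 + 249.0·0.6513 = 164.0 kg (target 164.0 kg)
  B2O3: 23.19·0.5614 = 13.02 kg (target 13.02 kg)
Glass-mass sanity pass: batch total minus LOI = 1000 kg (oxide target masses add up to 1000 kg; against the stated basis, 1000 kg — differing by rounding only).
Whole-batch sum: Σ batch = 1268 kg; ignition loss, Σ(batch × LOI) = 267.8 kg; yield = glass ÷ total batch = 78.88%.

Revised batch per 1000 kg glass melt:
  glass-grade sand: 603.5 kg
  aragonite: 351.9 kg
  orthoboric acid: 23.19 kg
  pearl ash: 40.25 kg
  ATH: 249.0 kg
Total batch = 1268 kg; LOI loss = 267.8 kg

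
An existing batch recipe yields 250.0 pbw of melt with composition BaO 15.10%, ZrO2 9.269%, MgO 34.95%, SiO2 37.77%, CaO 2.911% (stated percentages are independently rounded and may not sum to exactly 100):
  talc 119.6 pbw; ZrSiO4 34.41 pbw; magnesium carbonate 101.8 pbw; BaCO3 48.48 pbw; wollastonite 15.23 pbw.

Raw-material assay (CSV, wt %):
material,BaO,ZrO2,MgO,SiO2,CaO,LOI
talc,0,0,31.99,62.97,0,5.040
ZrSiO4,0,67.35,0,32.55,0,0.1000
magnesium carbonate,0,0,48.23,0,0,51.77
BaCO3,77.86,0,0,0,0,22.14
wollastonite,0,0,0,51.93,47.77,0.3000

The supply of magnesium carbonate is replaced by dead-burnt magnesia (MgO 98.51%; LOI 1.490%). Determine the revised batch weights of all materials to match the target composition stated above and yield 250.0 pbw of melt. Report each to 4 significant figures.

Values along the way are displayed rounded to four significant digits between the steps. The whole derivation holds exact precision all the way through; each reported figure takes exactly one rounding; the derived quantities, which include the totals, the five compositions, ignition loss, net glass mass, yield, are re-derived at exact precision, as quoted within the problem or answer text, from the batch weights for 250.0 pbw of glass.
The oxide mass targets at 250.0 pbw melt:
  BaO: 15.10% × 250.0 = 37.75 pbw
  ZrO2: 9.269% × 250.0 = 23.17 pbw
  MgO: 34.95% × 250.0 = 87.38 pbw
  SiO2: 37.77% × 250.0 = 94.42 pbw
  CaO: 2.911% × 250.0 = 7.278 pbw
Checking each oxide sum per the reported batch figures, versus the basis set out (sum by sum, the targets are met exact up to rounding of places):
  BaO: 48.48·0.7786 = 37.75 pbw (target 37.75 pbw)
  ZrO2: 34.41·0.6735 = 23.18 pbw (target 23.17 pbw)
  MgO: 119.6·0.3199 + 49.86·0.9851 = 87.38 pbw (target 87.38 pbw)
  SiO2: 119.6·0.6297 + 34.41·0.3255 + 15.23·0.5193 = 94.42 pbw (target 94.42 pbw)
  CaO: 15.23·0.4777 = 7.275 pbw (target 7.278 pbw)
Mass balance on the glass: Σ batch − LOI loss = 250.0 pbw (targets for the oxides total 250.0 pbw; the stated basis being 250.0 pbw — gaps are rounding artifacts).
Whole-batch sum: Σ batch = 267.6 pbw; the LOI term Σ batch·LOI equals 17.58 pbw; yield: glass divided by total = 93.43%.

Revised batch per 250.0 pbw melt:
  talc: 119.6 pbw
  ZrSiO4: 34.41 pbw
  dead-burnt magnesia: 49.86 pbw
  BaCO3: 48.48 pbw
  wollastonite: 15.23 pbw
Total batch = 267.6 pbw; LOI loss = 17.58 pbw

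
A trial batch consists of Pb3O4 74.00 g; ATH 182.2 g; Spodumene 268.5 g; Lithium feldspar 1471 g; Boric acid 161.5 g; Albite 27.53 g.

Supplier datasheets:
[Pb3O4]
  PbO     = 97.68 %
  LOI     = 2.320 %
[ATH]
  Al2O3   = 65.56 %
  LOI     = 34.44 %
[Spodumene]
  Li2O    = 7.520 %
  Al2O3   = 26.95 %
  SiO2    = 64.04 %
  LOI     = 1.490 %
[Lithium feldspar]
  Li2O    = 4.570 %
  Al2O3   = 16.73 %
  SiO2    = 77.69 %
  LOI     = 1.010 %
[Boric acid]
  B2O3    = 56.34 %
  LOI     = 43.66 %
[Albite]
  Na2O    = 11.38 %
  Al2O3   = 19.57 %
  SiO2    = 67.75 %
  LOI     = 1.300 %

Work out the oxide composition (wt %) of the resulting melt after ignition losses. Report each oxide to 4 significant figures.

In-progress results are displayed, with 4-significant-digit rounding, within the worked lines — the working math maintains full precision at all times — each reported result is rounded only once — the derived quantities, including LOI, yield, six oxide percentages, the totals, net glass mass, are recomputed from the weighed amounts per 2031 g of glass in full precision exactly as printed in problem or answer.
Oxide masses out of the charge:
  B2O3: 161.5·0.5634 = 90.99 g
  Na2O: 27.53·0.1138 = 3.133 g
  Li2O: 268.5·0.07520 + 1471·0.04570 = 87.42 g
  Al2O3: 182.2·0.6556 + 268.5·0.2695 + 1471·0.1673 + 27.53·0.1957 = 443.3 g
  SiO2: 268.5·0.6404 + 1471·0.7769 + 27.53·0.6775 = 1333 g
  PbO: 74.00·0.9768 = 72.28 g
LOI: 74.00·0.02320 + 182.2·0.3444 + 268.5·0.01490 + 1471·0.01010 + 161.5·0.4366 + 27.53·0.01300 = 154.2 g
batch − LOI leaves glass = 2185 − 154.2 = 2031 g (consistent with Σ oxide mass)
oxide / glass × 100 gives the wt %

Glass mass = 2031 g (batch 2185 − LOI 154.2).
Composition: B2O3 4.481%, Na2O 0.1543%, Li2O 4.305%, Al2O3 21.83%, SiO2 65.67%, PbO 3.560%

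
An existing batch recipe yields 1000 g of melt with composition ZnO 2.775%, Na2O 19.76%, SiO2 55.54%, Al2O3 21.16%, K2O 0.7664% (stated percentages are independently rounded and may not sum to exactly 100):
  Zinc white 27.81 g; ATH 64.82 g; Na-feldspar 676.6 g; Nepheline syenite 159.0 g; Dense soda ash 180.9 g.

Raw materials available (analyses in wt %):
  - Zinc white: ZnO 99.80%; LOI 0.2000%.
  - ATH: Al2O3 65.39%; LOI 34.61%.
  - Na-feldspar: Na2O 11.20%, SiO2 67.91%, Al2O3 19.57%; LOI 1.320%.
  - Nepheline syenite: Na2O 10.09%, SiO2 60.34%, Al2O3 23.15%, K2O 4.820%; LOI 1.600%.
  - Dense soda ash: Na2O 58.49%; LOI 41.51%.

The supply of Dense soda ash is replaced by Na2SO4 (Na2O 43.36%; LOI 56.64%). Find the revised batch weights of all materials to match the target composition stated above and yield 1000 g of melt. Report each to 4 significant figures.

In-progress results appear rounded off to 4 significant digits alongside each step; the whole derivation keeps full float precision at each step; a single rounding produces each reported value; all derived quantities are rebuilt starting from the weights for 1000 g of glass in exact precision (ignition loss, glass mass, five oxide percentages, the totals, the yield) as quoted within the problem or answer text.
Per-oxide target masses for 1000 g melt:
  ZnO: 2.775% × 1000 = 27.75 g
  Na2O: 19.76% × 1000 = 197.6 g
  SiO2: 55.54% × 1000 = 555.4 g
  Al2O3: 21.16% × 1000 = 211.6 g
  K2O: 0.7664% × 1000 = 7.664 g
Balance tally, oxide-wise, using the reported weights, relative to the basis at hand (delivered sums recover each target once rounding is allowed for):
  ZnO: 27.81·0.9980 = 27.75 g (target 27.75 g)
  Na2O: 676.6·0.1120 + 159.0·0.1009 + 244.0·0.4336 = 197.6 g (target 197.6 g)
  SiO2: 676.6·0.6791 + 159.0·0.6034 = 555.4 g (target 555.4 g)
  Al2O3: 64.82·0.6539 + 676.6·0.1957 + 159.0·0.2315 = 211.6 g (target 211.6 g)
  K2O: 159.0·0.04820 = 7.664 g (target 7.664 g)
Glass-mass bookkeeping: net batch after ignition = 1000 g (the Σ of target masses is 1000 g; the stated basis being 1000 g — any gap is answer rounding).
Batch total: Σ batch = 1172 g; Σ batch·LOI gives LOI loss = 172.2 g; yield: glass divided by total = 85.31%.

Revised batch per 1000 g melt:
  Zinc white: 27.81 g
  ATH: 64.82 g
  Na-feldspar: 676.6 g
  Nepheline syenite: 159.0 g
  Na2SO4: 244.0 g
Total batch = 1172 g; LOI loss = 172.2 g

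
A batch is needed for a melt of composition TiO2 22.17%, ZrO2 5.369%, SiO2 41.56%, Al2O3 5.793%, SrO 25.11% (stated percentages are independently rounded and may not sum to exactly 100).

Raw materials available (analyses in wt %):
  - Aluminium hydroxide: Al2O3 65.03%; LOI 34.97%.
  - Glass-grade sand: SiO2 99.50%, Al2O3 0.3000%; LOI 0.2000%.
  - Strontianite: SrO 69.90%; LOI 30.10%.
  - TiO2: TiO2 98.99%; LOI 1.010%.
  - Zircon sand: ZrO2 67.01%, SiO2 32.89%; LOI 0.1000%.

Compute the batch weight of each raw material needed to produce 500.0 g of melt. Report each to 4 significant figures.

Intermediates appear, with 4-significant-digit rounding, at each printed step; all internal work maintains full float precision in every operation. Every reported result takes a single rounding; all derived quantities are rebuilt starting from the weights for 500.0 g of glass at full float precision (glass mass, five oxide percentages, the yield, ignition loss, the totals) exactly as shown in the problem or the answer.
The oxide mass targets at 500.0 g melt:
  TiO2: 22.17% × 500.0 = 110.8 g
  ZrO2: 5.369% × 500.0 = 26.84 g
  SiO2: 41.56% × 500.0 = 207.8 g
  Al2O3: 5.793% × 500.0 = 28.96 g
  SrO: 25.11% × 500.0 = 125.6 g
Checking each oxide sum using the reported weights, per the basis as stated (each sum matches its target mass within answer rounding):
  TiO2: 112.0·0.9899 = 110.9 g (target 110.8 g)
  ZrO2: 40.06·0.6701 = 26.84 g (target 26.84 g)
  SiO2: 195.6·0.9950 + 40.06·0.3289 = 207.8 g (target 207.8 g)
  Al2O3: 43.64·0.6503 + 195.6·0.003000 = 28.97 g (target 28.96 g)
  SrO: 179.6·0.6990 = 125.5 g (target 125.6 g)
Auditing the glass mass value: batch Σ − ignition loss = 500.0 g (the targets, summed, come to 500.0 g; against the stated basis, 500.0 g — differing by rounding only).
Whole-batch sum: Σ batch = 570.9 g; LOI loss = Σ batch·LOI = 70.88 g; the yield ratio, glass ÷ batch: 87.58%.

Batch per 500.0 g melt:
  Aluminium hydroxide: 43.64 g
  Glass-grade sand: 195.6 g
  Strontianite: 179.6 g
  TiO2: 112.0 g
  Zircon sand: 40.06 g
Total batch = 570.9 g; LOI loss = 70.88 g; yield = 87.58%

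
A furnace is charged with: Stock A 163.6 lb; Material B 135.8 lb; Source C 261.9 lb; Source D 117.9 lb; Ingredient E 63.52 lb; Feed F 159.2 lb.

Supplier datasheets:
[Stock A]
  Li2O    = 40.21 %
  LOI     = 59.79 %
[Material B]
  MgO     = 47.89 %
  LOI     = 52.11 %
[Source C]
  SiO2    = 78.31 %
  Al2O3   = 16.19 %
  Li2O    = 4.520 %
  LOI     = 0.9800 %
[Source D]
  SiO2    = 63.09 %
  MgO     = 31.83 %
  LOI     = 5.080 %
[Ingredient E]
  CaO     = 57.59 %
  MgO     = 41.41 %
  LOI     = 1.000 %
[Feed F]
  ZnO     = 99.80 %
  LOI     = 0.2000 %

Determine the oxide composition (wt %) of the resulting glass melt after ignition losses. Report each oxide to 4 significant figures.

Each numeric step maintains full float precision from first step to last; values along the way are rounded to 4 significant digits when quoted; a single rounding completes each reported value — the derived quantities are recomputed using the weight values per 723.8 lb of glass in full precision (glass mass, LOI, six oxide percentages, the totals, the yield) as given in the question or the answer.
Mass of each oxide from the mix:
  ZnO: 159.2·0.9980 = 158.9 lb
  CaO: 63.52·0.5759 = 36.58 lb
  SiO2: 261.9·0.7831 + 117.9·0.6309 = 279.5 lb
  MgO: 135.8·0.4789 + 117.9·0.3183 + 63.52·0.4141 = 128.9 lb
  Al2O3: 261.9·0.1619 = 42.40 lb
  Li2O: 163.6·0.4021 + 261.9·0.04520 = 77.62 lb
LOI: 163.6·0.5979 + 135.8·0.5211 + 261.9·0.009800 + 117.9·0.05080 + 63.52·0.01000 + 159.2·0.002000 = 178.1 lb
Resulting glass, batch − LOI: 901.9 − 178.1 = 723.8 lb (= the summed oxide contributions)
each wt % is 100 × oxide ÷ glass

Glass mass = 723.8 lb (batch 901.9 − LOI 178.1).
Composition: ZnO 21.95%, CaO 5.054%, SiO2 38.61%, MgO 17.80%, Al2O3 5.858%, Li2O 10.72%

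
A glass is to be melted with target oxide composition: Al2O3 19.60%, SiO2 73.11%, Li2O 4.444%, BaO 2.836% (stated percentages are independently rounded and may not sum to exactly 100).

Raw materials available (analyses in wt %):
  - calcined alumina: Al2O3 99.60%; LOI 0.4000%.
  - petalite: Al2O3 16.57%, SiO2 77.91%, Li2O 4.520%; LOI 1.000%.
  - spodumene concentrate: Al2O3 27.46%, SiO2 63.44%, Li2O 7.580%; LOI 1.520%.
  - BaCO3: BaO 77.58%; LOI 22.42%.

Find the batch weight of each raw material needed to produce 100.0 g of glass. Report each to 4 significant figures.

Batch per 100.0 g glass:
  calcined alumina: 3.339 g
  petalite: 89.61 g
  spodumene concentrate: 5.192 g
  BaCO3: 3.656 g
Total batch = 101.8 g; LOI loss = 1.808 g; yield = 98.22%

Values along the way appear rounded to 4 significant digits as written. Every computation keeps full precision all the way through; every reported result sees exactly one rounding; the derived quantities (yield, four oxide percentages, glass mass, totals, LOI) are carried from the batch weights on 100.0 g of glass in full float precision, exactly as shown in either problem or answer.
Per-oxide target masses for 100.0 g glass:
  Al2O3: 19.60% × 100.0 = 19.60 g
  SiO2: 73.11% × 100.0 = 73.11 g
  Li2O: 4.444% × 100.0 = 4.444 g
  BaO: 2.836% × 100.0 = 2.836 g
Verifying the oxide balance from the weights as reported, under the basis named above (each sum matches its target mass within answer rounding):
  Al2O3: 3.339·0.9960 + 89.61·0.1657 + 5.192·0.2746 = 19.60 g (target 19.60 g)
  SiO2: 89.61·0.7791 + 5.192·0.6344 = 73.11 g (target 73.11 g)
  Li2O: 89.61·0.04520 + 5.192·0.07580 = 4.444 g (target 4.444 g)
  BaO: 3.656·0.7758 = 2.836 g (target 2.836 g)
Glass-mass sanity pass: batch total minus LOI = 99.99 g (per-oxide target masses sum to 99.99 g; stated basis 100.0 g — any gap is answer rounding).
Batch total: Σ batch = 101.8 g; Σ batch·LOI gives LOI loss = 1.808 g; the yield ratio, glass ÷ batch: 98.22%.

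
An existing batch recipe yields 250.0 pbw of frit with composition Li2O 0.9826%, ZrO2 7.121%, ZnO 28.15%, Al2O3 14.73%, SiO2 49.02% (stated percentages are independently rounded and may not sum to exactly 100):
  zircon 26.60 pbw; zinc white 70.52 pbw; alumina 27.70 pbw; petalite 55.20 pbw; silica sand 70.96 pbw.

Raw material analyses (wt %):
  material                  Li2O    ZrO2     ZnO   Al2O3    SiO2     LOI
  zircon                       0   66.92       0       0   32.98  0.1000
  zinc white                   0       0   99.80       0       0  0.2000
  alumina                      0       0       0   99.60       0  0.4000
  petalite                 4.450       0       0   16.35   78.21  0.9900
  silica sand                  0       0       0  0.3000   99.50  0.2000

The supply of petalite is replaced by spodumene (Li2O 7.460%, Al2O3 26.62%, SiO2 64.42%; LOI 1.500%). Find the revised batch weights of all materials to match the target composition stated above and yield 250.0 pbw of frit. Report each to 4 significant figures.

Full float precision is maintained at each step — working values are printed (rounded to 4 significant figures) when written out; exactly one rounding lands on each reported number. The derived quantities are computed in full float precision (the yield, ignition loss, glass mass, totals, the five compositions) from the weighed amounts on 250.0 pbw of glass as quoted within the problem or the answer.
Target masses of each oxide per 250.0 pbw frit:
  Li2O: 0.9826% × 250.0 = 2.456 pbw
  ZrO2: 7.121% × 250.0 = 17.80 pbw
  ZnO: 28.15% × 250.0 = 70.38 pbw
  Al2O3: 14.73% × 250.0 = 36.83 pbw
  SiO2: 49.02% × 250.0 = 122.6 pbw
Oxide-by-oxide audit from the weights as reported, per the basis as stated (target by target, the sums agree modulo rounding of the values):
  Li2O: 32.93·0.07460 = 2.457 pbw (target 2.456 pbw)
  ZrO2: 26.60·0.6692 = 17.80 pbw (target 17.80 pbw)
  ZnO: 70.52·0.9980 = 70.38 pbw (target 70.38 pbw)
  Al2O3: 27.89·0.9960 + 32.93·0.2662 + 93.03·0.003000 = 36.82 pbw (target 36.83 pbw)
  SiO2: 26.60·0.3298 + 32.93·0.6442 + 93.03·0.9950 = 122.6 pbw (target 122.6 pbw)
Glass-mass bookkeeping: batch total minus LOI = 250.0 pbw (per-oxide target masses sum to 250.0 pbw; with the basis standing at 250.0 pbw — gaps are rounding artifacts).
Adding the batch up: Σ batch = 251.0 pbw; Σ batch·LOI gives LOI loss = 0.9592 pbw; yield = glass ÷ total batch = 99.62%.

Revised batch per 250.0 pbw frit:
  zircon: 26.60 pbw
  zinc white: 70.52 pbw
  alumina: 27.89 pbw
  spodumene: 32.93 pbw
  silica sand: 93.03 pbw
Total batch = 251.0 pbw; LOI loss = 0.9592 pbw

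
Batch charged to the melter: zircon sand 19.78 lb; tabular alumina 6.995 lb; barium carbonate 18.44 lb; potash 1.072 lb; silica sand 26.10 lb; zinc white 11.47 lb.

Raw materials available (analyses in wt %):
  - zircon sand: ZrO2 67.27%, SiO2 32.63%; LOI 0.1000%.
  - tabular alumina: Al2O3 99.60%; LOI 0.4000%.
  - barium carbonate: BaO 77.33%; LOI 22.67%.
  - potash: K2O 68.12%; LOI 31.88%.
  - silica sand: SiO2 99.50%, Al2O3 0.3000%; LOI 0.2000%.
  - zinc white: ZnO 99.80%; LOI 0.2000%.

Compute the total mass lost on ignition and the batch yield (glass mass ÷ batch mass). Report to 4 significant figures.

LOI loss = 4.645 lb; glass = 79.21 lb; yield = 94.46%

In-progress results are shown, rounded to four significant digits, alongside each step — all arithmetic maintains full precision all the way through — exactly one rounding lands on each reported value — derived quantities are carried at full float precision (glass mass, the yield, totals, LOI, the six compositions) using the weight values for 79.21 lb of glass, exactly as shown in either problem or answer.
Each material's LOI contribution:
  zircon sand: 19.78 × 0.001000 = 0.01978 lb
  tabular alumina: 6.995 × 0.004000 = 0.02798 lb
  barium carbonate: 18.44 × 0.2267 = 4.180 lb
  potash: 1.072 × 0.3188 = 0.3418 lb
  silica sand: 26.10 × 0.002000 = 0.05220 lb
  zinc white: 11.47 × 0.002000 = 0.02294 lb
Total LOI = 4.645 lb
Glass = batch − LOI = 83.86 − 4.645 = 79.21 lb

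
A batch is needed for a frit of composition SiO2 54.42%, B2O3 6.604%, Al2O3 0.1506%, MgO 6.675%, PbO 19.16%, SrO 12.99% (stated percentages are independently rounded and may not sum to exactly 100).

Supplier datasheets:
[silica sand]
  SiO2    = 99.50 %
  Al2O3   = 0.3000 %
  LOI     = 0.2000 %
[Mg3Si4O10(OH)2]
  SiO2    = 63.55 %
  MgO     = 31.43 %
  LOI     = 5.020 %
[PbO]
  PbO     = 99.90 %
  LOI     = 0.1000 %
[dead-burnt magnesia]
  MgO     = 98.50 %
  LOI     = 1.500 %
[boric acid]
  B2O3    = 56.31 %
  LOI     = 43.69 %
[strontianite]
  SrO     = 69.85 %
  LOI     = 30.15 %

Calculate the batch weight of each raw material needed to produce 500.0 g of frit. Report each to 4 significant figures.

Working values are printed rounded to 4 significant figures as written. The working math runs at exact precision in every operation. Exactly one rounding goes into each reported number. All derived quantities, which include the totals, yield, the six compositions, ignition loss, net glass mass, are recomputed in exact precision, as they appear in the problem or the answer, starting from the weights at 500.0 g of glass.
Target oxide masses per 500.0 g frit:
  SiO2: 54.42% × 500.0 = 272.1 g
  B2O3: 6.604% × 500.0 = 33.02 g
  Al2O3: 0.1506% × 500.0 = 0.7530 g
  MgO: 6.675% × 500.0 = 33.38 g
  PbO: 19.16% × 500.0 = 95.80 g
  SrO: 12.99% × 500.0 = 64.95 g
Checking each oxide sum using the reported weights, per the basis as stated (summed amounts equal target values modulo rounding of the values):
  SiO2: 251.0·0.9950 + 35.18·0.6355 = 272.1 g (target 272.1 g)
  B2O3: 58.64·0.5631 = 33.02 g (target 33.02 g)
  Al2O3: 251.0·0.003000 = 0.7530 g (target 0.7530 g)
  MgO: 35.18·0.3143 + 22.66·0.9850 = 33.38 g (target 33.38 g)
  PbO: 95.90·0.9990 = 95.80 g (target 95.80 g)
  SrO: 92.98·0.6985 = 64.95 g (target 64.95 g)
Glass mass check: net batch after ignition = 500.0 g (the Σ of target masses is 500.0 g; stated basis 500.0 g — rounding explains the deltas).
Whole-batch sum: Σ batch = 556.4 g; LOI loss = Σ batch·LOI = 56.36 g; yield, glass over the total, = 89.87%.

Batch per 500.0 g frit:
  silica sand: 251.0 g
  Mg3Si4O10(OH)2: 35.18 g
  PbO: 95.90 g
  dead-burnt magnesia: 22.66 g
  boric acid: 58.64 g
  strontianite: 92.98 g
Total batch = 556.4 g; LOI loss = 56.36 g; yield = 89.87%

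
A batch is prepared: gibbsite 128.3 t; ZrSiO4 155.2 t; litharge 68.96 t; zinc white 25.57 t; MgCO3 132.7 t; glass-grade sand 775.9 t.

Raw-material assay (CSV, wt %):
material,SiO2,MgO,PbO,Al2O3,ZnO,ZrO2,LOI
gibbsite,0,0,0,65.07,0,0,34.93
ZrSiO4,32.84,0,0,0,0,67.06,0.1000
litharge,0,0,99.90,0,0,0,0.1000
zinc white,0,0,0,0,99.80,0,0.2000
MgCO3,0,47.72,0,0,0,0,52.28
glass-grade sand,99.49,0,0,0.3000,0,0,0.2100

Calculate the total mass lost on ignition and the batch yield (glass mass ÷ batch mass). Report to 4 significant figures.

The whole derivation carries exact precision all the way through. Intermediates are shown (rounded to four significant figures) within the worked lines. A single rounding yields every reported result; all derived quantities are recomputed from the weighed amounts on 1171 t of glass in full precision (LOI, net glass mass, the six compositions, the yield, totals) as written in problem or answer.
Material-by-material LOI:
  gibbsite: 128.3 × 0.3493 = 44.82 t
  ZrSiO4: 155.2 × 0.001000 = 0.1552 t
  litharge: 68.96 × 0.001000 = 0.06896 t
  zinc white: 25.57 × 0.002000 = 0.05114 t
  MgCO3: 132.7 × 0.5228 = 69.38 t
  glass-grade sand: 775.9 × 0.002100 = 1.629 t
Total LOI = 116.1 t
Glass = batch − LOI = 1287 − 116.1 = 1171 t

LOI loss = 116.1 t; glass = 1171 t; yield = 90.98%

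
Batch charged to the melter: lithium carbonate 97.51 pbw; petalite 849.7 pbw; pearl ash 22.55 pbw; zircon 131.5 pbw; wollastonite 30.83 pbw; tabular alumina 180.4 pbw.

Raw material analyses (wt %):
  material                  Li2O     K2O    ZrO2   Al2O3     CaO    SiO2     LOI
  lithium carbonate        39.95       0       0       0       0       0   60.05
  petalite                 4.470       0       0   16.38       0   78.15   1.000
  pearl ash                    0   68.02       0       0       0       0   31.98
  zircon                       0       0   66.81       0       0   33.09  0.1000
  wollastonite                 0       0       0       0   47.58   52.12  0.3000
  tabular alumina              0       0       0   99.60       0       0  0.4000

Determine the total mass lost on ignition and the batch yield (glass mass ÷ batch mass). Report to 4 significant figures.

LOI loss = 75.21 pbw; glass = 1237 pbw; yield = 94.27%

In-progress results appear, with 4-significant-digit rounding, as written — the whole derivation holds full precision through the solve; every reported figure carries a single rounding. Derived quantities are rebuilt at full precision (LOI, the six compositions, the yield, totals, glass mass) from the batch weights on 1237 pbw of glass as given in the problem or the answer.
Each material's LOI contribution:
  lithium carbonate: 97.51 × 0.6005 = 58.55 pbw
  petalite: 849.7 × 0.01000 = 8.497 pbw
  pearl ash: 22.55 × 0.3198 = 7.211 pbw
  zircon: 131.5 × 0.001000 = 0.1315 pbw
  wollastonite: 30.83 × 0.003000 = 0.09249 pbw
  tabular alumina: 180.4 × 0.004000 = 0.7216 pbw
Total LOI = 75.21 pbw
Glass = batch − LOI = 1312 − 75.21 = 1237 pbw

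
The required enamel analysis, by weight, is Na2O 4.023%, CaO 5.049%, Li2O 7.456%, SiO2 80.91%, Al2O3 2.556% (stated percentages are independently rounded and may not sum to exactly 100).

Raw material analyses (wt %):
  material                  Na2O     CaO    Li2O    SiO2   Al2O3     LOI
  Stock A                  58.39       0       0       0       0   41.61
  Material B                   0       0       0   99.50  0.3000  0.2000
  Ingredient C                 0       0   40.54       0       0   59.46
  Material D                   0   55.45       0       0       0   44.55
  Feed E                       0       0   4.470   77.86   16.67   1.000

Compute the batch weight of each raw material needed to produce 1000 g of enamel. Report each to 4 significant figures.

Batch per 1000 g enamel:
  Stock A: 68.90 g
  Material B: 703.1 g
  Ingredient C: 168.4 g
  Material D: 91.06 g
  Feed E: 140.7 g
Total batch = 1172 g; LOI loss = 172.2 g; yield = 85.31%

Working values appear (rounded to four significant digits) in the working. All internal work maintains full float precision all the way through. Exactly one rounding is applied to each reported result. The derived quantities, including yield, the five compositions, net glass mass, ignition loss, the totals, are computed from the batch weights on 1000 g of glass at full float precision, as set out in question or answer.
Target masses of each oxide per 1000 g enamel:
  Na2O: 4.023% × 1000 = 40.23 g
  CaO: 5.049% × 1000 = 50.49 g
  Li2O: 7.456% × 1000 = 74.56 g
  SiO2: 80.91% × 1000 = 809.1 g
  Al2O3: 2.556% × 1000 = 25.56 g
Mass-balance tally per oxide with the batch weights as given, at the basis given (delivered sums recover each target given rounding of the digits):
  Na2O: 68.90·0.5839 = 40.23 g (target 40.23 g)
  CaO: 91.06·0.5545 = 50.49 g (target 50.49 g)
  Li2O: 168.4·0.4054 + 140.7·0.04470 = 74.56 g (target 74.56 g)
  SiO2: 703.1·0.9950 + 140.7·0.7786 = 809.1 g (target 809.1 g)
  Al2O3: 703.1·0.003000 + 140.7·0.1667 = 25.56 g (target 25.56 g)
Glass-mass sanity pass: total batch − LOI = 1000 g (targets for the oxides total 999.9 g; the stated basis being 1000 g — a pure rounding effect).
Batch grand total — Σ batch = 1172 g; LOI removed, Σ of batch·LOI: 172.2 g; the yield ratio, glass ÷ batch: 85.31%.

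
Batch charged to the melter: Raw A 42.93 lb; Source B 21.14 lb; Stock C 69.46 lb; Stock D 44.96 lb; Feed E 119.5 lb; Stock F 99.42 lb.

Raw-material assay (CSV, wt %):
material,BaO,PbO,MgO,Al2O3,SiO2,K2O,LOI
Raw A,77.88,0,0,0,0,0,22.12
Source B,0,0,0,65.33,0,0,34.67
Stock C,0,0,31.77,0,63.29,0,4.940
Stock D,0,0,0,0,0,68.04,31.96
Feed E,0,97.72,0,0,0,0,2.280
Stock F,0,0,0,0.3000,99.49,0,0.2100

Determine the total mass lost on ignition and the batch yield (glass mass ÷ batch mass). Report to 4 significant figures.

All arithmetic carries full float precision all the way through. Mid-chain values are shown rounded to four significant digits between the steps; a single rounding finalizes every reported figure — derived quantities (the yield, six oxide percentages, glass mass, the totals, ignition loss) are rebuilt at exact precision from the batch weights at 359.9 lb of glass as quoted within either problem or answer.
Loss on ignition, line by line:
  Raw A: 42.93 × 0.2212 = 9.496 lb
  Source B: 21.14 × 0.3467 = 7.329 lb
  Stock C: 69.46 × 0.04940 = 3.431 lb
  Stock D: 44.96 × 0.3196 = 14.37 lb
  Feed E: 119.5 × 0.02280 = 2.725 lb
  Stock F: 99.42 × 0.002100 = 0.2088 lb
Total LOI = 37.56 lb
Glass = batch − LOI = 397.4 − 37.56 = 359.9 lb

LOI loss = 37.56 lb; glass = 359.9 lb; yield = 90.55%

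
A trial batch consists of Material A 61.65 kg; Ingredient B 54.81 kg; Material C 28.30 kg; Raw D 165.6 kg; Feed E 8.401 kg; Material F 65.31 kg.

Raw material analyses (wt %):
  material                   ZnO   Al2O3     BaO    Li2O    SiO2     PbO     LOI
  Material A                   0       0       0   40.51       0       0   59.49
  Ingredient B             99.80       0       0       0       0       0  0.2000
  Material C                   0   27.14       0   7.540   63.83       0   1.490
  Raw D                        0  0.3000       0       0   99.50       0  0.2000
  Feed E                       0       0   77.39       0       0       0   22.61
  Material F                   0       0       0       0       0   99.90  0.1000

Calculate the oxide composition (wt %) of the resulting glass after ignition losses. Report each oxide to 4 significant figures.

Glass mass = 344.6 kg (batch 384.1 − LOI 39.50).
Composition: ZnO 15.88%, Al2O3 2.373%, BaO 1.887%, Li2O 7.867%, SiO2 53.06%, PbO 18.94%

The whole derivation runs at full float precision at each step — working values are displayed, rounded to four significant digits, on the page. Every reported number is rounded a single time; derived quantities are computed starting from the weights on 344.6 kg of glass at full float precision (six oxide percentages, net glass mass, the totals, yield, LOI) as set out in the problem or the answer.
Oxide-by-oxide delivered mass:
  ZnO: 54.81·0.9980 = 54.70 kg
  Al2O3: 28.30·0.2714 + 165.6·0.003000 = 8.177 kg
  BaO: 8.401·0.7739 = 6.502 kg
  Li2O: 61.65·0.4051 + 28.30·0.07540 = 27.11 kg
  SiO2: 28.30·0.6383 + 165.6·0.9950 = 182.8 kg
  PbO: 65.31·0.9990 = 65.24 kg
LOI: 61.65·0.5949 + 54.81·0.002000 + 28.30·0.01490 + 165.6·0.002000 + 8.401·0.2261 + 65.31·0.001000 = 39.50 kg
Glass = total batch minus LOI = 384.1 − 39.50 = 344.6 kg (= the summed oxide contributions)
oxide / glass × 100 gives the wt %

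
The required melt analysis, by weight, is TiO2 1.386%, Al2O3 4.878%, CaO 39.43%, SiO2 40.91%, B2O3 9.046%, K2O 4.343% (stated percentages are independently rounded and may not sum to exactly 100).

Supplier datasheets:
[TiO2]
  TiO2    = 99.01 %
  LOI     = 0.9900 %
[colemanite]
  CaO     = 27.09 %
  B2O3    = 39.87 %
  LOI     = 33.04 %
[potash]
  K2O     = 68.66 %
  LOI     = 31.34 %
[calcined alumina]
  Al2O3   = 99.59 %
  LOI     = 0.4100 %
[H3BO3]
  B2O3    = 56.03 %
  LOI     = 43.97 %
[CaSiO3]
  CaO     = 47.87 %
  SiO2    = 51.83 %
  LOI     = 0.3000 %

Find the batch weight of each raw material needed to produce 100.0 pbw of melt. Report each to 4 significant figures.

Batch per 100.0 pbw melt:
  TiO2: 1.400 pbw
  colemanite: 6.075 pbw
  potash: 6.325 pbw
  calcined alumina: 4.898 pbw
  H3BO3: 11.82 pbw
  CaSiO3: 78.93 pbw
Total batch = 109.4 pbw; LOI loss = 9.457 pbw; yield = 91.36%

The whole derivation carries full float precision from first step to last. Mid-chain values are printed (rounded to four significant digits) in the printout — every reported value includes exactly one rounding; derived quantities (ignition loss, the six compositions, the totals, the yield, net glass mass) are re-derived using the weight values on 100.0 pbw of glass in full float precision, as given in problem or answer.
Target oxide masses per 100.0 pbw melt:
  TiO2: 1.386% × 100.0 = 1.386 pbw
  Al2O3: 4.878% × 100.0 = 4.878 pbw
  CaO: 39.43% × 100.0 = 39.43 pbw
  SiO2: 40.91% × 100.0 = 40.91 pbw
  B2O3: 9.046% × 100.0 = 9.046 pbw
  K2O: 4.343% × 100.0 = 4.343 pbw
Oxide-by-oxide audit per the reported batch figures, at the basis given (summed amounts equal target values modulo rounding of the values):
  TiO2: 1.400·0.9901 = 1.386 pbw (target 1.386 pbw)
  Al2O3: 4.898·0.9959 = 4.878 pbw (target 4.878 pbw)
  CaO: 6.075·0.2709 + 78.93·0.4787 = 39.43 pbw (target 39.43 pbw)
  SiO2: 78.93·0.5183 = 40.91 pbw (target 40.91 pbw)
  B2O3: 6.075·0.3987 + 11.82·0.5603 = 9.045 pbw (target 9.046 pbw)
  K2O: 6.325·0.6866 = 4.343 pbw (target 4.343 pbw)
Glass-mass sanity pass: net batch after ignition = 99.99 pbw (oxide target masses add up to 99.99 pbw; versus the stated basis of 100.0 pbw — a pure rounding effect).
Total batch = Σ batch = 109.4 pbw; the LOI term Σ batch·LOI equals 9.457 pbw; as yield: glass ÷ batch → 91.36%.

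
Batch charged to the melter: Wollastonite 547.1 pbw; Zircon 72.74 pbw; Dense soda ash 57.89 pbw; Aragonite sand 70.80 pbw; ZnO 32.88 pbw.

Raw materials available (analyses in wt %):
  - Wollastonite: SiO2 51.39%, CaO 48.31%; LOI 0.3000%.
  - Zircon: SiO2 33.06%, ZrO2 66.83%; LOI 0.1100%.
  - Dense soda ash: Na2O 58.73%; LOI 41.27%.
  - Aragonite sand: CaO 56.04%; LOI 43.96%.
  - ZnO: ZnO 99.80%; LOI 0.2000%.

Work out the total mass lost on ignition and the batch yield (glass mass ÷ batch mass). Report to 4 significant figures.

LOI loss = 56.80 pbw; glass = 724.6 pbw; yield = 92.73%

Each numeric step runs at full precision in all steps; the intermediate values are printed rounded to 4 significant figures. Each reported result takes a single rounding. Derived quantities are carried in full precision (totals, ignition loss, five oxide percentages, yield, net glass mass) starting from the weights on 724.6 pbw of glass as written in the problem or answer text.
Loss on ignition, line by line:
  Wollastonite: 547.1 × 0.003000 = 1.641 pbw
  Zircon: 72.74 × 0.001100 = 0.08001 pbw
  Dense soda ash: 57.89 × 0.4127 = 23.89 pbw
  Aragonite sand: 70.80 × 0.4396 = 31.12 pbw
  ZnO: 32.88 × 0.002000 = 0.06576 pbw
Total LOI = 56.80 pbw
Glass = batch − LOI = 781.4 − 56.80 = 724.6 pbw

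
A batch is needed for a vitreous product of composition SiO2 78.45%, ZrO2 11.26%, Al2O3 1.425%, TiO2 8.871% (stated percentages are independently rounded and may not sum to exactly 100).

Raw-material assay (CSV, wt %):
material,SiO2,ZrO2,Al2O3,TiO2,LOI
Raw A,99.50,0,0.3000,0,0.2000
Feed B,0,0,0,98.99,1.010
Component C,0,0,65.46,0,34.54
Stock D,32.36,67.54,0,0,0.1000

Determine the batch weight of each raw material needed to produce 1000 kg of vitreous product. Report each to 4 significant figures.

Batch per 1000 kg vitreous product:
  Raw A: 734.2 kg
  Feed B: 89.62 kg
  Component C: 18.40 kg
  Stock D: 166.7 kg
Total batch = 1009 kg; LOI loss = 8.896 kg; yield = 99.12%

Mid-chain values are printed (rounded to 4 significant figures) when written out. Full precision is carried through the solve; exactly one rounding is applied to every reported figure; all derived quantities are carried from the batch weights at 1000 kg of glass at full float precision (totals, LOI, yield, net glass mass, the four compositions), as written in problem or answer.
Target masses of each oxide per 1000 kg vitreous product:
  SiO2: 78.45% × 1000 = 784.5 kg
  ZrO2: 11.26% × 1000 = 112.6 kg
  Al2O3: 1.425% × 1000 = 14.25 kg
  TiO2: 8.871% × 1000 = 88.71 kg
Sums-versus-targets review on the weights just shown, for the quoted basis mass (each sum matches its target mass within answer rounding):
  SiO2: 734.2·0.9950 + 166.7·0.3236 = 784.5 kg (target 784.5 kg)
  ZrO2: 166.7·0.6754 = 112.6 kg (target 112.6 kg)
  Al2O3: 734.2·0.003000 + 18.40·0.6546 = 14.25 kg (target 14.25 kg)
  TiO2: 89.62·0.9899 = 88.71 kg (target 88.71 kg)
The glass-mass cross-check: total batch − LOI = 1000 kg (summing oxide targets gives 1000 kg; stated basis 1000 kg — differing by rounding only).
Adding the batch up: Σ batch = 1009 kg; LOI loss = Σ batch·LOI = 8.896 kg; the yield ratio, glass ÷ batch: 99.12%.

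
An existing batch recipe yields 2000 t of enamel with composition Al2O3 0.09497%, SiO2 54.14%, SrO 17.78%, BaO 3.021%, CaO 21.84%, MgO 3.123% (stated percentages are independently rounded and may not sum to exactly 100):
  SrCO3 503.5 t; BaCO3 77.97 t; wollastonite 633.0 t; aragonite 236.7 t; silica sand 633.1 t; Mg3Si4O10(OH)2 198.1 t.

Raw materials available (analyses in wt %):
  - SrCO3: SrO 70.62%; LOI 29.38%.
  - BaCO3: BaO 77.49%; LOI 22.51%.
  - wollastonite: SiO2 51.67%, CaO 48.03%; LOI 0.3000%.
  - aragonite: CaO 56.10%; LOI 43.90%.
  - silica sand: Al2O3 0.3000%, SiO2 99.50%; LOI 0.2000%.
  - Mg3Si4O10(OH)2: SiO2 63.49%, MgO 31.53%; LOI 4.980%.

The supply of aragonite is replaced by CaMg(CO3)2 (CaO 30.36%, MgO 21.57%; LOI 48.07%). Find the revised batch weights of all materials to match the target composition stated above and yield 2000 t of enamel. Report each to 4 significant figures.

Revised batch per 2000 t enamel:
  SrCO3: 503.5 t
  BaCO3: 77.97 t
  wollastonite: 790.8 t
  CaMg(CO3)2: 187.7 t
  silica sand: 633.1 t
  Mg3Si4O10(OH)2: 69.68 t
Total batch = 2263 t; LOI loss = 262.8 t

Working values are printed rounded to four significant digits — all arithmetic carries exact precision at all times — every reported result includes exactly one rounding — all derived quantities (the totals, glass mass, ignition loss, yield, the six compositions) are computed using the weight values per 2000 t of glass at exact precision, as quoted within the question or the answer.
Target oxide masses per 2000 t enamel:
  Al2O3: 0.09497% × 2000 = 1.899 t
  SiO2: 54.14% × 2000 = 1083 t
  SrO: 17.78% × 2000 = 355.6 t
  BaO: 3.021% × 2000 = 60.42 t
  CaO: 21.84% × 2000 = 436.8 t
  MgO: 3.123% × 2000 = 62.46 t
Checking each oxide sum applying the batch weights above, versus the basis set out (target by target, the sums agree once rounding is allowed for):
  Al2O3: 633.1·0.003000 = 1.899 t (target 1.899 t)
  SiO2: 790.8·0.5167 + 633.1·0.9950 + 69.68·0.6349 = 1083 t (target 1083 t)
  SrO: 503.5·0.7062 = 355.6 t (target 355.6 t)
  BaO: 77.97·0.7749 = 60.42 t (target 60.42 t)
  CaO: 790.8·0.4803 + 187.7·0.3036 = 436.8 t (target 436.8 t)
  MgO: 187.7·0.2157 + 69.68·0.3153 = 62.46 t (target 62.46 t)
Glass mass check: net batch after ignition = 2000 t (targets for the oxides total 2000 t; versus the stated basis of 2000 t — deltas are rounding alone).
Total batch = Σ batch = 2263 t; loss to ignition Σ batch·LOI = 262.8 t; glass ÷ batch gives a yield of 88.39%.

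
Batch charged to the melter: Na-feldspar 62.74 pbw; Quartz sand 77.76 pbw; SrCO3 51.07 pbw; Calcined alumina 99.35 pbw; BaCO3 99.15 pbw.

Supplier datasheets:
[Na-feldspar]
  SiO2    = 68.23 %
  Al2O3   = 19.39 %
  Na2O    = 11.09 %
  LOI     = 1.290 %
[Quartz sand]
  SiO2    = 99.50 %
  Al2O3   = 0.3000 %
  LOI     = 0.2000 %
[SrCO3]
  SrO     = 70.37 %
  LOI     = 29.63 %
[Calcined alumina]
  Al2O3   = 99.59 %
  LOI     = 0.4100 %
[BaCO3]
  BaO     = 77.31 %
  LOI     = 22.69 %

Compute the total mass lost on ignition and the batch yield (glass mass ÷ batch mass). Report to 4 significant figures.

LOI loss = 39.00 pbw; glass = 351.1 pbw; yield = 90.00%

All arithmetic holds full float precision at each step; working values are shown rounded off to 4 significant digits between the steps. Each reported figure takes just one rounding. All derived quantities, including the totals, the five compositions, the yield, LOI, glass mass, are re-derived from the weighed amounts at 351.1 pbw of glass at exact precision as given in question or answer.
Per-material ignition loss:
  Na-feldspar: 62.74 × 0.01290 = 0.8093 pbw
  Quartz sand: 77.76 × 0.002000 = 0.1555 pbw
  SrCO3: 51.07 × 0.2963 = 15.13 pbw
  Calcined alumina: 99.35 × 0.004100 = 0.4073 pbw
  BaCO3: 99.15 × 0.2269 = 22.50 pbw
Total LOI = 39.00 pbw
Glass = batch − LOI = 390.1 − 39.00 = 351.1 pbw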